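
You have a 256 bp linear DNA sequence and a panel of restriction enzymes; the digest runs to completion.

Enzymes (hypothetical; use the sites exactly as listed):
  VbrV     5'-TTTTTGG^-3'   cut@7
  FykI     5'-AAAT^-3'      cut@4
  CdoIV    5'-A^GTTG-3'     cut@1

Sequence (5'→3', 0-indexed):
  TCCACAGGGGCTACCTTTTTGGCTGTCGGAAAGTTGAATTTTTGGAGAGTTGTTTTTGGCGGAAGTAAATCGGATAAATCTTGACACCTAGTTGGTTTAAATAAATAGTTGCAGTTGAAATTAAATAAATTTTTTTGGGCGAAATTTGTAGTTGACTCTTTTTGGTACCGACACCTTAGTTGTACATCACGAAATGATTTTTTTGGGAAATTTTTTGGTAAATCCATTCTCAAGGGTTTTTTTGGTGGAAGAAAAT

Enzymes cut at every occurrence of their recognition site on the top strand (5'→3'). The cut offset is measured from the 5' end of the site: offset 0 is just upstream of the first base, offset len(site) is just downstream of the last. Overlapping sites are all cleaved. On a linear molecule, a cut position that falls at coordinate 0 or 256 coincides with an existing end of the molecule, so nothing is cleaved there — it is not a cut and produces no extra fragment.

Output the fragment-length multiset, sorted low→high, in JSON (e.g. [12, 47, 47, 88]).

Per-enzyme occurrences:
  VbrV (TTTTTGG, off=7): starts [15, 38, 52, 131, 158, 199, 211, 238] → cuts [22, 45, 59, 138, 165, 206, 218, 245]
  FykI (AAAT, off=4): starts [66, 75, 98, 102, 117, 122, 126, 141, 191, 207, 219, 252] → cuts [70, 79, 102, 106, 121, 126, 130, 145, 195, 211, 223] (position 256 is a terminus of the linear molecule — no cut)
  CdoIV (AGTTG, off=1): starts [31, 47, 89, 106, 112, 149, 177] → cuts [32, 48, 90, 107, 113, 150, 178]

All cut coordinates (distinct, sorted): [22, 32, 45, 48, 59, 70, 79, 90, 102, 106, 107, 113, 121, 126, 130, 138, 145, 150, 165, 178, 195, 206, 211, 218, 223, 245]

Fragment lengths:
  [0,22): 22 bp
  [22,32): 10 bp
  [32,45): 13 bp
  [45,48): 3 bp
  [48,59): 11 bp
  [59,70): 11 bp
  [70,79): 9 bp
  [79,90): 11 bp
  [90,102): 12 bp
  [102,106): 4 bp
  [106,107): 1 bp
  [107,113): 6 bp
  [113,121): 8 bp
  [121,126): 5 bp
  [126,130): 4 bp
  [130,138): 8 bp
  [138,145): 7 bp
  [145,150): 5 bp
  [150,165): 15 bp
  [165,178): 13 bp
  [178,195): 17 bp
  [195,206): 11 bp
  [206,211): 5 bp
  [211,218): 7 bp
  [218,223): 5 bp
  [223,245): 22 bp
  [245,256): 11 bp

[1,3,4,4,5,5,5,5,6,7,7,8,8,9,10,11,11,11,11,11,12,13,13,15,17,22,22]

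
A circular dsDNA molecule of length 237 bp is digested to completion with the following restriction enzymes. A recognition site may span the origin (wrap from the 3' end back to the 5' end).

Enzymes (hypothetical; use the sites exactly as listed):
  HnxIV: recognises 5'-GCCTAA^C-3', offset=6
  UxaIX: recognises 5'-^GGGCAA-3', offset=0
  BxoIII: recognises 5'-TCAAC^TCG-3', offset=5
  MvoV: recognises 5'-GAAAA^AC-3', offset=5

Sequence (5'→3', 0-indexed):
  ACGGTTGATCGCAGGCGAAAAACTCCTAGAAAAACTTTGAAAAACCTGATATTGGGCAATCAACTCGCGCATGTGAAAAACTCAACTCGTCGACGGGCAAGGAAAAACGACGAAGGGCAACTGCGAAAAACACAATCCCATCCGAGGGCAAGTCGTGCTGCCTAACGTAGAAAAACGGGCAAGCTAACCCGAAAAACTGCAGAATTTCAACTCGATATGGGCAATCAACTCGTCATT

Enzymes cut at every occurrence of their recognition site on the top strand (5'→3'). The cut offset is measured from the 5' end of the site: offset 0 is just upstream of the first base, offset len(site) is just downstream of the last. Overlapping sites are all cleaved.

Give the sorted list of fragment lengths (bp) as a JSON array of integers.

Site scan:
  HnxIV GCCTAAC/6: at [159] ⇒ [165]
  UxaIX GGGCAA/0: at [53, 94, 114, 145, 176, 218] ⇒ [53, 94, 114, 145, 176, 218]
  BxoIII TCAACTCG/5: at [59, 81, 206, 224] ⇒ [64, 86, 211, 229]
  MvoV GAAAAAC/5: at [16, 28, 38, 74, 101, 124, 169, 190] ⇒ [21, 33, 43, 79, 106, 129, 174, 195]

Pooled cuts: [21, 33, 43, 53, 64, 79, 86, 94, 106, 114, 129, 145, 165, 174, 176, 195, 211, 218, 229]

Fragment lengths:
  21→33: 12 bp
  33→43: 10 bp
  43→53: 10 bp
  53→64: 11 bp
  64→79: 15 bp
  79→86: 7 bp
  86→94: 8 bp
  94→106: 12 bp
  106→114: 8 bp
  114→129: 15 bp
  129→145: 16 bp
  145→165: 20 bp
  165→174: 9 bp
  174→176: 2 bp
  176→195: 19 bp
  195→211: 16 bp
  211→218: 7 bp
  218→229: 11 bp
  229→21 (wrap): 237-229+21 = 29 bp

[2,7,7,8,8,9,10,10,11,11,12,12,15,15,16,16,19,20,29]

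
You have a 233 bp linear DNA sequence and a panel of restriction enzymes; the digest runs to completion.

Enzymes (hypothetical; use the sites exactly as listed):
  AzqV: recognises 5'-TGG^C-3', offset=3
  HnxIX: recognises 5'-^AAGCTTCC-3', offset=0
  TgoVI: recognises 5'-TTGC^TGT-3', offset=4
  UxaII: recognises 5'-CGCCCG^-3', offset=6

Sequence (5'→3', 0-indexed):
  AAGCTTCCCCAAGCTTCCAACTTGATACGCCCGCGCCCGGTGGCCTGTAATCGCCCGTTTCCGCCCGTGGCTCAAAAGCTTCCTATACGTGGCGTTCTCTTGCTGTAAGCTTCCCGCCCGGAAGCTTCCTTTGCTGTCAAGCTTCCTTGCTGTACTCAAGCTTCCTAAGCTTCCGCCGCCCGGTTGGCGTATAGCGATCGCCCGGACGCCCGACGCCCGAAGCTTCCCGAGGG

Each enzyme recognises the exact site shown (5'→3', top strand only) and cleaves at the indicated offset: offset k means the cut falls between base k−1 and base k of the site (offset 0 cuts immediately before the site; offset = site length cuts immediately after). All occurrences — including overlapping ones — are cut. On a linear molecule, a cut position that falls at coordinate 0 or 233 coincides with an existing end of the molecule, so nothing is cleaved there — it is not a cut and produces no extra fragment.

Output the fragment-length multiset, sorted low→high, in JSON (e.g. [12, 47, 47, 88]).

[1,3,3,4,4,5,5,6,7,7,8,9,10,10,11,12,13,14,14,14,16,17,17,23]

Scan for sites:
  AzqV TGGC/3: at [40, 67, 89, 184] ⇒ [43, 70, 92, 187]
  HnxIX AAGCTTCC/0: at [0, 10, 75, 106, 121, 138, 157, 166, 219] ⇒ [10, 75, 106, 121, 138, 157, 166, 219] (position 0 is a terminus of the linear molecule — no cut)
  TgoVI TTGCTGT/4: at [99, 130, 146] ⇒ [103, 134, 150]
  UxaII CGCCCG/6: at [27, 33, 51, 61, 114, 176, 198, 206, 213] ⇒ [33, 39, 57, 67, 120, 182, 204, 212, 219]

All cut coordinates (distinct, sorted): [10, 33, 39, 43, 57, 67, 70, 75, 92, 103, 106, 120, 121, 134, 138, 150, 157, 166, 182, 187, 204, 212, 219]

Fragment lengths:
  [0,10): 10 bp
  [10,33): 23 bp
  [33,39): 6 bp
  [39,43): 4 bp
  [43,57): 14 bp
  [57,67): 10 bp
  [67,70): 3 bp
  [70,75): 5 bp
  [75,92): 17 bp
  [92,103): 11 bp
  [103,106): 3 bp
  [106,120): 14 bp
  [120,121): 1 bp
  [121,134): 13 bp
  [134,138): 4 bp
  [138,150): 12 bp
  [150,157): 7 bp
  [157,166): 9 bp
  [166,182): 16 bp
  [182,187): 5 bp
  [187,204): 17 bp
  [204,212): 8 bp
  [212,219): 7 bp
  [219,233): 14 bp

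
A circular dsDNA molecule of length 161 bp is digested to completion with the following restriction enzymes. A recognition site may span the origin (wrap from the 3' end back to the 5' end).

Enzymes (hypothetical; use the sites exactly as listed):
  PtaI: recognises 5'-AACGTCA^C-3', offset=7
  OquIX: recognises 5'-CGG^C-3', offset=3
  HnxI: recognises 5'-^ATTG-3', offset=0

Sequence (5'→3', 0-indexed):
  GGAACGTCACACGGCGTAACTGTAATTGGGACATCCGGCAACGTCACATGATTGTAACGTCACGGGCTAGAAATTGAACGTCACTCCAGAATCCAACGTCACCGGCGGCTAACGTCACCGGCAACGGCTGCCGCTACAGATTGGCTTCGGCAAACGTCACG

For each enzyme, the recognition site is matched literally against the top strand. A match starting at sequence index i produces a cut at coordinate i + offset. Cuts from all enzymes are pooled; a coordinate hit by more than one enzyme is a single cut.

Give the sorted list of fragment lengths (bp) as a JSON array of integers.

[3,4,4,4,5,6,8,9,9,10,10,11,11,11,12,12,14,18]

Scan for sites:
  PtaI AACGTCAC/7: at [2, 39, 55, 76, 94, 110, 152] ⇒ [9, 46, 62, 83, 101, 117, 159]
  OquIX CGGC/3: at [11, 35, 102, 105, 118, 124, 147] ⇒ [14, 38, 105, 108, 121, 127, 150]
  HnxI ATTG/0: at [24, 50, 72, 139] ⇒ [24, 50, 72, 139]

Pooled cuts: [9, 14, 24, 38, 46, 50, 62, 72, 83, 101, 105, 108, 117, 121, 127, 139, 150, 159]

Fragment lengths:
  9→14: 5 bp
  14→24: 10 bp
  24→38: 14 bp
  38→46: 8 bp
  46→50: 4 bp
  50→62: 12 bp
  62→72: 10 bp
  72→83: 11 bp
  83→101: 18 bp
  101→105: 4 bp
  105→108: 3 bp
  108→117: 9 bp
  117→121: 4 bp
  121→127: 6 bp
  127→139: 12 bp
  139→150: 11 bp
  150→159: 9 bp
  159→9 (wrap): 161-159+9 = 11 bp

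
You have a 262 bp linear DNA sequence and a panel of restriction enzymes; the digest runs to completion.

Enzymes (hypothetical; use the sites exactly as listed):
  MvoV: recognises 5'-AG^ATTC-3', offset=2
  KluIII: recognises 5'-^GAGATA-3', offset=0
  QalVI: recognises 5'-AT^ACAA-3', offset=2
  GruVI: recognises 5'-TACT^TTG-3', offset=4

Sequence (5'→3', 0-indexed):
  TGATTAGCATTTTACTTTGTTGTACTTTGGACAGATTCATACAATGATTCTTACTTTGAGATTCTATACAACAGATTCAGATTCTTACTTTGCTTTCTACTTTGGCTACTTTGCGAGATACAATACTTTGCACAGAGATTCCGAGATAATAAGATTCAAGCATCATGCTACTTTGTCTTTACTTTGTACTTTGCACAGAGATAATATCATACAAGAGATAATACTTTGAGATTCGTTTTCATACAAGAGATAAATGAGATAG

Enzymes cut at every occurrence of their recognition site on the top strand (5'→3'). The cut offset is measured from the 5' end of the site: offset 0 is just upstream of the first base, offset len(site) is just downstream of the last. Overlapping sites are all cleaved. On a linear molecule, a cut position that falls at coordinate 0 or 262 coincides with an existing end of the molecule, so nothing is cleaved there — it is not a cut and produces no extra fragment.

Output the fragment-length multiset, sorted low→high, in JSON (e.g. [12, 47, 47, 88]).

[4,4,4,5,5,5,5,6,6,7,7,7,7,7,8,8,9,9,9,10,10,11,11,11,12,12,13,15,16,19]

Scan for sites:
  MvoV AGATTC/2: at [32, 58, 72, 78, 135, 151, 228] ⇒ [34, 60, 74, 80, 137, 153, 230]
  KluIII GAGATA/0: at [114, 142, 197, 214, 246, 255] ⇒ [114, 142, 197, 214, 246, 255]
  QalVI ATACAA/2: at [38, 65, 117, 208, 240] ⇒ [40, 67, 119, 210, 242]
  GruVI TACTTTG/4: at [12, 22, 51, 85, 97, 106, 123, 168, 179, 186, 221] ⇒ [16, 26, 55, 89, 101, 110, 127, 172, 183, 190, 225]

Pooled cuts: [16, 26, 34, 40, 55, 60, 67, 74, 80, 89, 101, 110, 114, 119, 127, 137, 142, 153, 172, 183, 190, 197, 210, 214, 225, 230, 242, 246, 255]

Fragment lengths:
  [0,16): 16 bp
  [16,26): 10 bp
  [26,34): 8 bp
  [34,40): 6 bp
  [40,55): 15 bp
  [55,60): 5 bp
  [60,67): 7 bp
  [67,74): 7 bp
  [74,80): 6 bp
  [80,89): 9 bp
  [89,101): 12 bp
  [101,110): 9 bp
  [110,114): 4 bp
  [114,119): 5 bp
  [119,127): 8 bp
  [127,137): 10 bp
  [137,142): 5 bp
  [142,153): 11 bp
  [153,172): 19 bp
  [172,183): 11 bp
  [183,190): 7 bp
  [190,197): 7 bp
  [197,210): 13 bp
  [210,214): 4 bp
  [214,225): 11 bp
  [225,230): 5 bp
  [230,242): 12 bp
  [242,246): 4 bp
  [246,255): 9 bp
  [255,262): 7 bp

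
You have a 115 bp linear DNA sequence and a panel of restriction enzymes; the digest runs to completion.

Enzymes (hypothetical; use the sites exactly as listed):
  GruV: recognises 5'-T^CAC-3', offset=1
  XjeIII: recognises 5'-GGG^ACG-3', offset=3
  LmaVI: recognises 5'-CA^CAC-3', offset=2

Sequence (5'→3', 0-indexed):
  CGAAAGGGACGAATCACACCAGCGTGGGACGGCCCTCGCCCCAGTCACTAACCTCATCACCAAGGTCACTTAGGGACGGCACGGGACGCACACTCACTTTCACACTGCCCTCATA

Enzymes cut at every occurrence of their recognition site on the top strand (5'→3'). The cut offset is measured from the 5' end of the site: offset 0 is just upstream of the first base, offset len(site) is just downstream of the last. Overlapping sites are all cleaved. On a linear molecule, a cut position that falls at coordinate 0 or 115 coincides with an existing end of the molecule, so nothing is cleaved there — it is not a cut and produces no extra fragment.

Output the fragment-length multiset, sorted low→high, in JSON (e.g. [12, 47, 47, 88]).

Per-enzyme occurrences:
  GruV TCAC/1: at [13, 44, 56, 65, 93, 99] ⇒ [14, 45, 57, 66, 94, 100]
  XjeIII GGGACG/3: at [5, 25, 72, 82] ⇒ [8, 28, 75, 85]
  LmaVI CACAC/2: at [14, 88, 100] ⇒ [16, 90, 102]

All cut coordinates (distinct, sorted): [8, 14, 16, 28, 45, 57, 66, 75, 85, 90, 94, 100, 102]

Fragment lengths:
  [0,8): 8 bp
  [8,14): 6 bp
  [14,16): 2 bp
  [16,28): 12 bp
  [28,45): 17 bp
  [45,57): 12 bp
  [57,66): 9 bp
  [66,75): 9 bp
  [75,85): 10 bp
  [85,90): 5 bp
  [90,94): 4 bp
  [94,100): 6 bp
  [100,102): 2 bp
  [102,115): 13 bp

[2,2,4,5,6,6,8,9,9,10,12,12,13,17]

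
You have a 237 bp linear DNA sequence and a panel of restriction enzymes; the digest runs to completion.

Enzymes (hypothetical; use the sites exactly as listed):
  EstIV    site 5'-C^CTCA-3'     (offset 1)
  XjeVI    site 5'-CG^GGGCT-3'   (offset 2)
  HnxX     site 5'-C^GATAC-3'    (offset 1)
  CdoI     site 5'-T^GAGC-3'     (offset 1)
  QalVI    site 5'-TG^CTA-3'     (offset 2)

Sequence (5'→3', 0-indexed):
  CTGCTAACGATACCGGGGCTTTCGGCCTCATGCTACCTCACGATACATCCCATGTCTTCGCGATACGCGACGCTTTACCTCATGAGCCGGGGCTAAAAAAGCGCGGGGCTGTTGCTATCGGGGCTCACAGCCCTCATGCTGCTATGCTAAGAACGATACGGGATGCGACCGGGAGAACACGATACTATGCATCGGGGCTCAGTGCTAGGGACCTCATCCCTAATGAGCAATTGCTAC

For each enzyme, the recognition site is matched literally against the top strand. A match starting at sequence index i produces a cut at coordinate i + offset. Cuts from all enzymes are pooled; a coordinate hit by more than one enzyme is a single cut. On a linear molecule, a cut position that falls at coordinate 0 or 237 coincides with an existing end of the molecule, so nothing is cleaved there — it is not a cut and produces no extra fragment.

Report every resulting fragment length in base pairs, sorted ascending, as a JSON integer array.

Scan for sites:
  EstIV CCTCA/1: at [25, 35, 77, 131, 211] ⇒ [26, 36, 78, 132, 212]
  XjeVI CGGGGCT/2: at [13, 87, 103, 118, 192] ⇒ [15, 89, 105, 120, 194]
  HnxX CGATAC/1: at [7, 40, 60, 153, 179] ⇒ [8, 41, 61, 154, 180]
  CdoI TGAGC/1: at [82, 223] ⇒ [83, 224]
  QalVI TGCTA/2: at [1, 30, 112, 139, 144, 202, 231] ⇒ [3, 32, 114, 141, 146, 204, 233]

All cut coordinates (distinct, sorted): [3, 8, 15, 26, 32, 36, 41, 61, 78, 83, 89, 105, 114, 120, 132, 141, 146, 154, 180, 194, 204, 212, 224, 233]

Fragment lengths:
  [0,3): 3 bp
  [3,8): 5 bp
  [8,15): 7 bp
  [15,26): 11 bp
  [26,32): 6 bp
  [32,36): 4 bp
  [36,41): 5 bp
  [41,61): 20 bp
  [61,78): 17 bp
  [78,83): 5 bp
  [83,89): 6 bp
  [89,105): 16 bp
  [105,114): 9 bp
  [114,120): 6 bp
  [120,132): 12 bp
  [132,141): 9 bp
  [141,146): 5 bp
  [146,154): 8 bp
  [154,180): 26 bp
  [180,194): 14 bp
  [194,204): 10 bp
  [204,212): 8 bp
  [212,224): 12 bp
  [224,233): 9 bp
  [233,237): 4 bp

[3,4,4,5,5,5,5,6,6,6,7,8,8,9,9,9,10,11,12,12,14,16,17,20,26]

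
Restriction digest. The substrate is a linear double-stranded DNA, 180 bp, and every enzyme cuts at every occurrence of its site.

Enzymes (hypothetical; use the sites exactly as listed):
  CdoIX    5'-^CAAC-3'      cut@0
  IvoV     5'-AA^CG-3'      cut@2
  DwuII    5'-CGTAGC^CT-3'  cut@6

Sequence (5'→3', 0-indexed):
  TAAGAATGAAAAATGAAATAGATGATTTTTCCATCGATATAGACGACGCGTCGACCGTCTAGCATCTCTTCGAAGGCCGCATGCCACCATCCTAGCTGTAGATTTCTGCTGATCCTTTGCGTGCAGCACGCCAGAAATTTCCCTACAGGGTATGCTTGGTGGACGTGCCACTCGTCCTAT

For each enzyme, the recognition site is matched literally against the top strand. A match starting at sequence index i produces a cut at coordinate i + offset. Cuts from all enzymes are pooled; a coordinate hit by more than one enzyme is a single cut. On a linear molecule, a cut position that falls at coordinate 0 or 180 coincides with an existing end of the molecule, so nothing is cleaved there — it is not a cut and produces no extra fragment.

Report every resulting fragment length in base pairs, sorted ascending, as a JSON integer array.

Per-enzyme occurrences:
  CdoIX (CAAC, off=0): no sites
  IvoV (AACG, off=2): no sites
  DwuII (CGTAGCCT, off=6): no sites

All cut coordinates (distinct, sorted): ∅

Fragment lengths:
  no cuts → one linear fragment of 180 bp

[180]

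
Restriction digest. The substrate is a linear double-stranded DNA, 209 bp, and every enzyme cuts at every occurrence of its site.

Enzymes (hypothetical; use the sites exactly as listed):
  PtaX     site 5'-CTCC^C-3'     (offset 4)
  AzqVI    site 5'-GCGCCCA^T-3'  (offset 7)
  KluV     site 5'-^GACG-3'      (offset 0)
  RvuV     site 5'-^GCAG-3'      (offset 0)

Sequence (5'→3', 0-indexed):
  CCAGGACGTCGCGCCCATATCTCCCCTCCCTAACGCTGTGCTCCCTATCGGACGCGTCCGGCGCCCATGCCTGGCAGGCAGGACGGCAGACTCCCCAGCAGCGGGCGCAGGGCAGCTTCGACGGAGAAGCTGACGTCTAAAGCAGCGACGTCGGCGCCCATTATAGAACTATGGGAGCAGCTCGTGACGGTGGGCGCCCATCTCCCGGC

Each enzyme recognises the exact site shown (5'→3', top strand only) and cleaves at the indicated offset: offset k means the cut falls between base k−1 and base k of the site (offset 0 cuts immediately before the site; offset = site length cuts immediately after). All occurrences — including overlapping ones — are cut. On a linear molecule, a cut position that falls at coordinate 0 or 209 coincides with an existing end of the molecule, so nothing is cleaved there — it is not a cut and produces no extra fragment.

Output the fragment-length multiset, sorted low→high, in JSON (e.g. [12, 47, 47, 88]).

Scan for sites:
  PtaX CTCCC/4: at [20, 25, 40, 90, 201] ⇒ [24, 29, 44, 94, 205]
  AzqVI GCGCCCAT/7: at [10, 60, 153, 193] ⇒ [17, 67, 160, 200]
  KluV GACG/0: at [4, 50, 81, 119, 131, 146, 185] ⇒ [4, 50, 81, 119, 131, 146, 185]
  RvuV GCAG/0: at [73, 77, 85, 97, 106, 111, 141, 176] ⇒ [73, 77, 85, 97, 106, 111, 141, 176]

Pooled cuts: [4, 17, 24, 29, 44, 50, 67, 73, 77, 81, 85, 94, 97, 106, 111, 119, 131, 141, 146, 160, 176, 185, 200, 205]

Fragments:
  [0,4): 4 bp
  [4,17): 13 bp
  [17,24): 7 bp
  [24,29): 5 bp
  [29,44): 15 bp
  [44,50): 6 bp
  [50,67): 17 bp
  [67,73): 6 bp
  [73,77): 4 bp
  [77,81): 4 bp
  [81,85): 4 bp
  [85,94): 9 bp
  [94,97): 3 bp
  [97,106): 9 bp
  [106,111): 5 bp
  [111,119): 8 bp
  [119,131): 12 bp
  [131,141): 10 bp
  [141,146): 5 bp
  [146,160): 14 bp
  [160,176): 16 bp
  [176,185): 9 bp
  [185,200): 15 bp
  [200,205): 5 bp
  [205,209): 4 bp

[3,4,4,4,4,4,5,5,5,5,6,6,7,8,9,9,9,10,12,13,14,15,15,16,17]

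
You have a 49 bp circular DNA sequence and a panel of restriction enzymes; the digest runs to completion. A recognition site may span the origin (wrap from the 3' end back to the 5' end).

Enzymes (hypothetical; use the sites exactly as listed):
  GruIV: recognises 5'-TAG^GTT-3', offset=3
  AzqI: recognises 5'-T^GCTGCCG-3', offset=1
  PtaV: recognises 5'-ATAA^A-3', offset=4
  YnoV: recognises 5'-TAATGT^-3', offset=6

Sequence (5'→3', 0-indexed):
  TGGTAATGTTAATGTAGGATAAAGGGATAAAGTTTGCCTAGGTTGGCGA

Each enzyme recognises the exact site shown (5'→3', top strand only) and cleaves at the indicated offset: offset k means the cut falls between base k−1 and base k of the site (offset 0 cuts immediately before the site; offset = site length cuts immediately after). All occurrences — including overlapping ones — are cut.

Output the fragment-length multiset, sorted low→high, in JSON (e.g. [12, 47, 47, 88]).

[6,7,8,11,17]

Per-enzyme occurrences:
  GruIV (TAGGTT, off=3): starts [38] → cuts [41]
  AzqI (TGCTGCCG, off=1): no sites
  PtaV (ATAAA, off=4): starts [18, 26] → cuts [22, 30]
  YnoV (TAATGT, off=6): starts [3, 9] → cuts [9, 15]

Pooled cuts: [9, 15, 22, 30, 41]

Fragment lengths:
  9→15: 6 bp
  15→22: 7 bp
  22→30: 8 bp
  30→41: 11 bp
  41→9 (wrap): 49-41+9 = 17 bp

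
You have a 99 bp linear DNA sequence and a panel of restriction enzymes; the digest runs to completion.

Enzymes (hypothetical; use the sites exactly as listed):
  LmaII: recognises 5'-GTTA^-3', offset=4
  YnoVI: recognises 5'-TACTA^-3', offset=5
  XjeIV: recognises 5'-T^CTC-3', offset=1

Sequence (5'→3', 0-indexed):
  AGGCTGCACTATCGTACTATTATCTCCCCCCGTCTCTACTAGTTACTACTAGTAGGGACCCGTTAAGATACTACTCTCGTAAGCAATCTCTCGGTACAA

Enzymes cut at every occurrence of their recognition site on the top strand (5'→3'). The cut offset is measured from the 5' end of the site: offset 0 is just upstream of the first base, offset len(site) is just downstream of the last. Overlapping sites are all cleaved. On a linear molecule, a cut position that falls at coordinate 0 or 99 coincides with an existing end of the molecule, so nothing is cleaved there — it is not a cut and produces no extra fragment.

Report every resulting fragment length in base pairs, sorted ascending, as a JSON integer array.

Scan for sites:
  LmaII GTTA/4: at [41, 61] ⇒ [45, 65]
  YnoVI TACTA/5: at [14, 36, 43, 46, 68] ⇒ [19, 41, 48, 51, 73]
  XjeIV TCTC/1: at [22, 32, 74, 86, 88] ⇒ [23, 33, 75, 87, 89]

All cut coordinates (distinct, sorted): [19, 23, 33, 41, 45, 48, 51, 65, 73, 75, 87, 89]

Fragment lengths:
  [0,19): 19 bp
  [19,23): 4 bp
  [23,33): 10 bp
  [33,41): 8 bp
  [41,45): 4 bp
  [45,48): 3 bp
  [48,51): 3 bp
  [51,65): 14 bp
  [65,73): 8 bp
  [73,75): 2 bp
  [75,87): 12 bp
  [87,89): 2 bp
  [89,99): 10 bp

[2,2,3,3,4,4,8,8,10,10,12,14,19]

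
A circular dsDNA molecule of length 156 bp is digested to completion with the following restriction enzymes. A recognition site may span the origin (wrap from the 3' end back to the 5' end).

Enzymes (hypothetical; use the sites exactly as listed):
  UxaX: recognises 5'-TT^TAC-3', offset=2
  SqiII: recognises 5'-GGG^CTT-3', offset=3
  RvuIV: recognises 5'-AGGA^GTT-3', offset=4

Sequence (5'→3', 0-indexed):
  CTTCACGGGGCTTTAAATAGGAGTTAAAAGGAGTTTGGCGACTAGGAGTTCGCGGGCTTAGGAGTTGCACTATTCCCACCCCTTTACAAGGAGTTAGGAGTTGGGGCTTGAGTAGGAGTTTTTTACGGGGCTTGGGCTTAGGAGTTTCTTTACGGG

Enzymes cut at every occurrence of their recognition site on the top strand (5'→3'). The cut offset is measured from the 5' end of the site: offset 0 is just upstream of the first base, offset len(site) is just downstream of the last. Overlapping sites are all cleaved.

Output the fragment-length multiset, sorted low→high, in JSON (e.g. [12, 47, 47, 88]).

[6,6,6,7,7,7,7,7,7,8,9,10,10,11,12,15,21]

Site scan:
  UxaX (TTTAC, off=2): starts [82, 121, 148] → cuts [84, 123, 150]
  SqiII (GGGCTT, off=3): starts [7, 53, 103, 127, 133, 153] → cuts [0, 10, 56, 106, 130, 136]
  RvuIV (AGGAGTT, off=4): starts [18, 28, 43, 59, 88, 95, 113, 139] → cuts [22, 32, 47, 63, 92, 99, 117, 143]

Pooled cuts: [0, 10, 22, 32, 47, 56, 63, 84, 92, 99, 106, 117, 123, 130, 136, 143, 150]

Fragment lengths:
  0→10: 10 bp
  10→22: 12 bp
  22→32: 10 bp
  32→47: 15 bp
  47→56: 9 bp
  56→63: 7 bp
  63→84: 21 bp
  84→92: 8 bp
  92→99: 7 bp
  99→106: 7 bp
  106→117: 11 bp
  117→123: 6 bp
  123→130: 7 bp
  130→136: 6 bp
  136→143: 7 bp
  143→150: 7 bp
  150→0 (wrap): 156-150+0 = 6 bp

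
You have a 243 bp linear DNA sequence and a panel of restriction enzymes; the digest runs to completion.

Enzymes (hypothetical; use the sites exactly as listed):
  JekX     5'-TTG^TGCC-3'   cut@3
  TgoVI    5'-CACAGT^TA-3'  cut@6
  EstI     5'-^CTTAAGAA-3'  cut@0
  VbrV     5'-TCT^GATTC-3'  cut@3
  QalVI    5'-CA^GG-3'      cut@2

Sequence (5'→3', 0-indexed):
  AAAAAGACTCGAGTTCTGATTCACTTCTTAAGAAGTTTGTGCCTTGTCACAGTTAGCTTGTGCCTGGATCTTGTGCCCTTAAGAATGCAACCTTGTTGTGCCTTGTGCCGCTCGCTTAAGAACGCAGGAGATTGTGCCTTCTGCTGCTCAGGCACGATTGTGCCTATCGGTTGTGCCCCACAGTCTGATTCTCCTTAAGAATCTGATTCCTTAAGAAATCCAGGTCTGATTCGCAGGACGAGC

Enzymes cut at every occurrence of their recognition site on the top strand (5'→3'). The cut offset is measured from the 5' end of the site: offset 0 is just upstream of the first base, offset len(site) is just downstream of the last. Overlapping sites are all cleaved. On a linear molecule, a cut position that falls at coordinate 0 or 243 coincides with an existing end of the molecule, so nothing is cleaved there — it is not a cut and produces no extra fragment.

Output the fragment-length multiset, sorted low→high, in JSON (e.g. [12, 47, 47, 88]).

[4,5,5,7,7,7,8,8,8,9,9,10,11,12,13,13,13,13,13,14,16,17,21]

Scan for sites:
  JekX TTGTGCC/3: at [36, 57, 70, 95, 102, 131, 157, 170] ⇒ [39, 60, 73, 98, 105, 134, 160, 173]
  TgoVI CACAGTTA/6: at [47] ⇒ [53]
  EstI CTTAAGAA/0: at [26, 77, 114, 193, 209] ⇒ [26, 77, 114, 193, 209]
  VbrV TCTGATTC/3: at [14, 183, 201, 224] ⇒ [17, 186, 204, 227]
  QalVI CAGG/2: at [124, 148, 220, 233] ⇒ [126, 150, 222, 235]

All cut coordinates (distinct, sorted): [17, 26, 39, 53, 60, 73, 77, 98, 105, 114, 126, 134, 150, 160, 173, 186, 193, 204, 209, 222, 227, 235]

Fragments:
  [0,17): 17 bp
  [17,26): 9 bp
  [26,39): 13 bp
  [39,53): 14 bp
  [53,60): 7 bp
  [60,73): 13 bp
  [73,77): 4 bp
  [77,98): 21 bp
  [98,105): 7 bp
  [105,114): 9 bp
  [114,126): 12 bp
  [126,134): 8 bp
  [134,150): 16 bp
  [150,160): 10 bp
  [160,173): 13 bp
  [173,186): 13 bp
  [186,193): 7 bp
  [193,204): 11 bp
  [204,209): 5 bp
  [209,222): 13 bp
  [222,227): 5 bp
  [227,235): 8 bp
  [235,243): 8 bp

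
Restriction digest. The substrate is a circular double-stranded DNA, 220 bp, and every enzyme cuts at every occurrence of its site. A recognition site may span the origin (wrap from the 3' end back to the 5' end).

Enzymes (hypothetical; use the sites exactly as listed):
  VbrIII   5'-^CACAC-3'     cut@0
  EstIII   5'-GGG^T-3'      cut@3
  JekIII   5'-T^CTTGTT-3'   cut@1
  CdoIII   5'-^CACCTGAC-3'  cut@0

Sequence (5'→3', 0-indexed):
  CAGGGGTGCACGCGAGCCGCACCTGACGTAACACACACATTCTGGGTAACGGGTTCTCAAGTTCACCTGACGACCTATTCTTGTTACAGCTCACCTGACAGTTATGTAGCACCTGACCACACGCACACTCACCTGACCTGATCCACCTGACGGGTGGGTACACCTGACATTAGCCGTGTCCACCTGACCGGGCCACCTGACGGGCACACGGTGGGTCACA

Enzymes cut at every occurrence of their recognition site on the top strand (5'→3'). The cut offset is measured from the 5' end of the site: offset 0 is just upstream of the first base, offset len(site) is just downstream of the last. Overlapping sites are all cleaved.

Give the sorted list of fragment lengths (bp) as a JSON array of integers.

Per-enzyme occurrences:
  VbrIII (CACAC, off=0): starts [31, 33, 117, 123, 204, 216] → cuts [31, 33, 117, 123, 204, 216]
  EstIII (GGGT, off=3): starts [3, 43, 50, 151, 155, 212] → cuts [6, 46, 53, 154, 158, 215]
  JekIII (TCTTGTT, off=1): starts [78] → cuts [79]
  CdoIII (CACCTGAC, off=0): starts [19, 63, 91, 109, 129, 143, 160, 180, 193] → cuts [19, 63, 91, 109, 129, 143, 160, 180, 193]

All cut coordinates (distinct, sorted): [6, 19, 31, 33, 46, 53, 63, 79, 91, 109, 117, 123, 129, 143, 154, 158, 160, 180, 193, 204, 215, 216]

Fragments:
  6→19: 13 bp
  19→31: 12 bp
  31→33: 2 bp
  33→46: 13 bp
  46→53: 7 bp
  53→63: 10 bp
  63→79: 16 bp
  79→91: 12 bp
  91→109: 18 bp
  109→117: 8 bp
  117→123: 6 bp
  123→129: 6 bp
  129→143: 14 bp
  143→154: 11 bp
  154→158: 4 bp
  158→160: 2 bp
  160→180: 20 bp
  180→193: 13 bp
  193→204: 11 bp
  204→215: 11 bp
  215→216: 1 bp
  216→6 (wrap): 220-216+6 = 10 bp

[1,2,2,4,6,6,7,8,10,10,11,11,11,12,12,13,13,13,14,16,18,20]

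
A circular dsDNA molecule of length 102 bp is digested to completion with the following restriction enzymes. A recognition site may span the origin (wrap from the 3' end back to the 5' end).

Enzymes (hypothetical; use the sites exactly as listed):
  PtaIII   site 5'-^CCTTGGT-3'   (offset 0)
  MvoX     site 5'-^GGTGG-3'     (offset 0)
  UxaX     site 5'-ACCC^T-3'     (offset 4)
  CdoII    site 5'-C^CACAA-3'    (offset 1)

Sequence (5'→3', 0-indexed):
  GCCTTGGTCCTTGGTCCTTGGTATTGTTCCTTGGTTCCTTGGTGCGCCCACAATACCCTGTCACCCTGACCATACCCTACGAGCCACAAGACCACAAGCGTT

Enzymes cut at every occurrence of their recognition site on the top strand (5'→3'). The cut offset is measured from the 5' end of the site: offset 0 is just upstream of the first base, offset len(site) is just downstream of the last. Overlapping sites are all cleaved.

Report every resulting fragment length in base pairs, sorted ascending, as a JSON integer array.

Per-enzyme occurrences:
  PtaIII CCTTGGT/0: at [1, 8, 15, 28, 36] ⇒ [1, 8, 15, 28, 36]
  MvoX (GGTGG, off=0): no sites
  UxaX ACCCT/4: at [54, 62, 73] ⇒ [58, 66, 77]
  CdoII CCACAA/1: at [47, 83, 91] ⇒ [48, 84, 92]

All cut coordinates (distinct, sorted): [1, 8, 15, 28, 36, 48, 58, 66, 77, 84, 92]

Fragment lengths:
  1→8: 7 bp
  8→15: 7 bp
  15→28: 13 bp
  28→36: 8 bp
  36→48: 12 bp
  48→58: 10 bp
  58→66: 8 bp
  66→77: 11 bp
  77→84: 7 bp
  84→92: 8 bp
  92→1 (wrap): 102-92+1 = 11 bp

[7,7,7,8,8,8,10,11,11,12,13]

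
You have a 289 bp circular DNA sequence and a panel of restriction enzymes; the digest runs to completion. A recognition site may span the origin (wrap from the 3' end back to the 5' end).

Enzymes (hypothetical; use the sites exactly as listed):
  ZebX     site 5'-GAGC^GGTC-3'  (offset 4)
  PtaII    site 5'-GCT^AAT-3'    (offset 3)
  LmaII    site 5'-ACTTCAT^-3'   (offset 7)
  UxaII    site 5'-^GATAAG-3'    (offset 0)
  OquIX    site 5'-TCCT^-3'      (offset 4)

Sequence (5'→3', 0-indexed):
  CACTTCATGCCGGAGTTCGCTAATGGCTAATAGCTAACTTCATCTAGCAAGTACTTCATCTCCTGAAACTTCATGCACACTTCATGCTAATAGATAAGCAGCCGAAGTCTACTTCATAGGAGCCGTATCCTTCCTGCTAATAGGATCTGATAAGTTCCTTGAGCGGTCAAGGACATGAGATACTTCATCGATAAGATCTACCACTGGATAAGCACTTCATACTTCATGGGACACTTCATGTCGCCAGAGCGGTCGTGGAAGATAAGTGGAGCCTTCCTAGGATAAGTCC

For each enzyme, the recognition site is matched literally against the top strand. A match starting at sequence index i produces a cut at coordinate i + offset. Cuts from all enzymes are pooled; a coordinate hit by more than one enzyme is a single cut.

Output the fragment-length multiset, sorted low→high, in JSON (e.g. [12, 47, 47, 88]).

Per-enzyme occurrences:
  ZebX (GAGCGGTC, off=4): starts [160, 246] → cuts [164, 250]
  PtaII (GCTAAT, off=3): starts [18, 25, 85, 135] → cuts [21, 28, 88, 138]
  LmaII (ACTTCAT, off=7): starts [1, 36, 52, 67, 78, 110, 181, 213, 220, 232] → cuts [8, 43, 59, 74, 85, 117, 188, 220, 227, 239]
  UxaII (GATAAG, off=0): starts [92, 148, 189, 206, 260, 280] → cuts [92, 148, 189, 206, 260, 280]
  OquIX (TCCT, off=4): starts [60, 127, 131, 155, 274] → cuts [64, 131, 135, 159, 278]

All cut coordinates (distinct, sorted): [8, 21, 28, 43, 59, 64, 74, 85, 88, 92, 117, 131, 135, 138, 148, 159, 164, 188, 189, 206, 220, 227, 239, 250, 260, 278, 280]

Fragment lengths:
  8→21: 13 bp
  21→28: 7 bp
  28→43: 15 bp
  43→59: 16 bp
  59→64: 5 bp
  64→74: 10 bp
  74→85: 11 bp
  85→88: 3 bp
  88→92: 4 bp
  92→117: 25 bp
  117→131: 14 bp
  131→135: 4 bp
  135→138: 3 bp
  138→148: 10 bp
  148→159: 11 bp
  159→164: 5 bp
  164→188: 24 bp
  188→189: 1 bp
  189→206: 17 bp
  206→220: 14 bp
  220→227: 7 bp
  227→239: 12 bp
  239→250: 11 bp
  250→260: 10 bp
  260→278: 18 bp
  278→280: 2 bp
  280→8 (wrap): 289-280+8 = 17 bp

[1,2,3,3,4,4,5,5,7,7,10,10,10,11,11,11,12,13,14,14,15,16,17,17,18,24,25]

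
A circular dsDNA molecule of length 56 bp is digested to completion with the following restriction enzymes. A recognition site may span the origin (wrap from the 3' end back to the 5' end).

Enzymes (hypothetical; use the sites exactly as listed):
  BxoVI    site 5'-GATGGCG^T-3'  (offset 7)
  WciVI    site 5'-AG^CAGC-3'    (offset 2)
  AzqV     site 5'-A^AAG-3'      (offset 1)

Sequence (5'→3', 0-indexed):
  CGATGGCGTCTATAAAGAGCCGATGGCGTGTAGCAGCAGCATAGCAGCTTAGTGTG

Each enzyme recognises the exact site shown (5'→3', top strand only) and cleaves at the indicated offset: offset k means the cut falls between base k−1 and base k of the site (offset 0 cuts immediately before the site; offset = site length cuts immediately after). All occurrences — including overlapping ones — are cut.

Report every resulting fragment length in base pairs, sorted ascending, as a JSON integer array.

[3,5,6,8,14,20]

Per-enzyme occurrences:
  BxoVI GATGGCGT/7: at [1, 21] ⇒ [8, 28]
  WciVI AGCAGC/2: at [31, 34, 42] ⇒ [33, 36, 44]
  AzqV AAAG/1: at [13] ⇒ [14]

Pooled cuts: [8, 14, 28, 33, 36, 44]

Fragments:
  8→14: 6 bp
  14→28: 14 bp
  28→33: 5 bp
  33→36: 3 bp
  36→44: 8 bp
  44→8 (wrap): 56-44+8 = 20 bp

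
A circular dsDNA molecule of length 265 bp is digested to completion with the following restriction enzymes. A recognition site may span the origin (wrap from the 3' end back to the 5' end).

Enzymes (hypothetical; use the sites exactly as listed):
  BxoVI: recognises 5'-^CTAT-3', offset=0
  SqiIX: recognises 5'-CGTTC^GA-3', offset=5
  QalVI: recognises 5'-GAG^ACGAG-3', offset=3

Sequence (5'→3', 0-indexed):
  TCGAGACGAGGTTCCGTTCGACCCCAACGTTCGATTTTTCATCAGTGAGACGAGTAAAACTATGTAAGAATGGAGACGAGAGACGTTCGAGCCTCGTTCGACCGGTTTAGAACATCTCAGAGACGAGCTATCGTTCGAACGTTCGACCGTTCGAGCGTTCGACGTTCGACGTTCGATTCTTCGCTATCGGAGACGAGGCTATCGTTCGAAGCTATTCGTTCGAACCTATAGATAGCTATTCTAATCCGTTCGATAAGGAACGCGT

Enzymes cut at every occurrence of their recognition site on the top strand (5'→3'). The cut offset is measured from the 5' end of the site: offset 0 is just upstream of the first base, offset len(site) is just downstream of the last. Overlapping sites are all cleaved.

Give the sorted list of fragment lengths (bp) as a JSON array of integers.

Site scan:
  BxoVI CTAT/0: at [59, 127, 183, 198, 211, 225, 235] ⇒ [59, 127, 183, 198, 211, 225, 235]
  SqiIX CGTTCGA/5: at [14, 27, 83, 94, 131, 139, 147, 155, 162, 169, 202, 216, 246, 262] ⇒ [2, 19, 32, 88, 99, 136, 144, 152, 160, 167, 174, 207, 221, 251]
  QalVI GAGACGAG/3: at [2, 46, 72, 119, 189] ⇒ [5, 49, 75, 122, 192]

Pooled cuts: [2, 5, 19, 32, 49, 59, 75, 88, 99, 122, 127, 136, 144, 152, 160, 167, 174, 183, 192, 198, 207, 211, 221, 225, 235, 251]

Fragments:
  2→5: 3 bp
  5→19: 14 bp
  19→32: 13 bp
  32→49: 17 bp
  49→59: 10 bp
  59→75: 16 bp
  75→88: 13 bp
  88→99: 11 bp
  99→122: 23 bp
  122→127: 5 bp
  127→136: 9 bp
  136→144: 8 bp
  144→152: 8 bp
  152→160: 8 bp
  160→167: 7 bp
  167→174: 7 bp
  174→183: 9 bp
  183→192: 9 bp
  192→198: 6 bp
  198→207: 9 bp
  207→211: 4 bp
  211→221: 10 bp
  221→225: 4 bp
  225→235: 10 bp
  235→251: 16 bp
  251→2 (wrap): 265-251+2 = 16 bp

[3,4,4,5,6,7,7,8,8,8,9,9,9,9,10,10,10,11,13,13,14,16,16,16,17,23]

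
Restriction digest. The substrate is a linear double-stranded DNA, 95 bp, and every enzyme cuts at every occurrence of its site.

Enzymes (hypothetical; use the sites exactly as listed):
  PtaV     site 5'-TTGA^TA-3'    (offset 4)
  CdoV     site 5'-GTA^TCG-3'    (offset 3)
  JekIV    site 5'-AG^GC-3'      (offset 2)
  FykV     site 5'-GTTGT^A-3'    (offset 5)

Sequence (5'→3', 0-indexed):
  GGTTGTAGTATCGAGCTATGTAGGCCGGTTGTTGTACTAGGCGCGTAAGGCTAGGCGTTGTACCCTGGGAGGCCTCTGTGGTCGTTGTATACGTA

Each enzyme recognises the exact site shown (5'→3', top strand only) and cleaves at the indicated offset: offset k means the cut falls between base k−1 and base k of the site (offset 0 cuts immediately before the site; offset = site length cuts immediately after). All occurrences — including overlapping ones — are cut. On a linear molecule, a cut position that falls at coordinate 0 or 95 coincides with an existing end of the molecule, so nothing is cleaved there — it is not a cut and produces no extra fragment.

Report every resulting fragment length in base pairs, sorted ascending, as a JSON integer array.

Site scan:
  PtaV (TTGATA, off=4): no sites
  CdoV GTATCG/3: at [7] ⇒ [10]
  JekIV AGGC/2: at [21, 38, 47, 52, 69] ⇒ [23, 40, 49, 54, 71]
  FykV GTTGTA/5: at [1, 30, 56, 83] ⇒ [6, 35, 61, 88]

Pooled cuts: [6, 10, 23, 35, 40, 49, 54, 61, 71, 88]

Fragments:
  [0,6): 6 bp
  [6,10): 4 bp
  [10,23): 13 bp
  [23,35): 12 bp
  [35,40): 5 bp
  [40,49): 9 bp
  [49,54): 5 bp
  [54,61): 7 bp
  [61,71): 10 bp
  [71,88): 17 bp
  [88,95): 7 bp

[4,5,5,6,7,7,9,10,12,13,17]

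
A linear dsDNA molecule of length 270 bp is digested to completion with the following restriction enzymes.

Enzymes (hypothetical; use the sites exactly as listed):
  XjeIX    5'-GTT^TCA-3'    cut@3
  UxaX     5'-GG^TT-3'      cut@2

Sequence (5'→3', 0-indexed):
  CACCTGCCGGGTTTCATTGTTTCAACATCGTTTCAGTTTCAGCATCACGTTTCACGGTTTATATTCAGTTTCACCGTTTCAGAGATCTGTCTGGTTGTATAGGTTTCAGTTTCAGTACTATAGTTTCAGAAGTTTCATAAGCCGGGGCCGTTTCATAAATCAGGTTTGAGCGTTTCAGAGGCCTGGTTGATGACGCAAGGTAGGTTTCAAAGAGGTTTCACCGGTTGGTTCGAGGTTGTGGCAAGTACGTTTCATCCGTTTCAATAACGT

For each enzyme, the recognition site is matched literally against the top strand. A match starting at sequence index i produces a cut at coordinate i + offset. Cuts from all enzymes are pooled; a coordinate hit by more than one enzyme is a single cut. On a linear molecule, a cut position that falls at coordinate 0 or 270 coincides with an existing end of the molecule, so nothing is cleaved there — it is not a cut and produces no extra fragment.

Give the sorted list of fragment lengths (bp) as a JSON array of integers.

Scan for sites:
  XjeIX GTTTCA/3: at [10, 18, 29, 35, 48, 67, 75, 102, 108, 122, 131, 149, 171, 203, 214, 248, 257] ⇒ [13, 21, 32, 38, 51, 70, 78, 105, 111, 125, 134, 152, 174, 206, 217, 251, 260]
  UxaX GGTT/2: at [9, 55, 92, 101, 162, 184, 202, 213, 222, 226, 233] ⇒ [11, 57, 94, 103, 164, 186, 204, 215, 224, 228, 235]

All cut coordinates (distinct, sorted): [11, 13, 21, 32, 38, 51, 57, 70, 78, 94, 103, 105, 111, 125, 134, 152, 164, 174, 186, 204, 206, 215, 217, 224, 228, 235, 251, 260]

Fragments:
  [0,11): 11 bp
  [11,13): 2 bp
  [13,21): 8 bp
  [21,32): 11 bp
  [32,38): 6 bp
  [38,51): 13 bp
  [51,57): 6 bp
  [57,70): 13 bp
  [70,78): 8 bp
  [78,94): 16 bp
  [94,103): 9 bp
  [103,105): 2 bp
  [105,111): 6 bp
  [111,125): 14 bp
  [125,134): 9 bp
  [134,152): 18 bp
  [152,164): 12 bp
  [164,174): 10 bp
  [174,186): 12 bp
  [186,204): 18 bp
  [204,206): 2 bp
  [206,215): 9 bp
  [215,217): 2 bp
  [217,224): 7 bp
  [224,228): 4 bp
  [228,235): 7 bp
  [235,251): 16 bp
  [251,260): 9 bp
  [260,270): 10 bp

[2,2,2,2,4,6,6,6,7,7,8,8,9,9,9,9,10,10,11,11,12,12,13,13,14,16,16,18,18]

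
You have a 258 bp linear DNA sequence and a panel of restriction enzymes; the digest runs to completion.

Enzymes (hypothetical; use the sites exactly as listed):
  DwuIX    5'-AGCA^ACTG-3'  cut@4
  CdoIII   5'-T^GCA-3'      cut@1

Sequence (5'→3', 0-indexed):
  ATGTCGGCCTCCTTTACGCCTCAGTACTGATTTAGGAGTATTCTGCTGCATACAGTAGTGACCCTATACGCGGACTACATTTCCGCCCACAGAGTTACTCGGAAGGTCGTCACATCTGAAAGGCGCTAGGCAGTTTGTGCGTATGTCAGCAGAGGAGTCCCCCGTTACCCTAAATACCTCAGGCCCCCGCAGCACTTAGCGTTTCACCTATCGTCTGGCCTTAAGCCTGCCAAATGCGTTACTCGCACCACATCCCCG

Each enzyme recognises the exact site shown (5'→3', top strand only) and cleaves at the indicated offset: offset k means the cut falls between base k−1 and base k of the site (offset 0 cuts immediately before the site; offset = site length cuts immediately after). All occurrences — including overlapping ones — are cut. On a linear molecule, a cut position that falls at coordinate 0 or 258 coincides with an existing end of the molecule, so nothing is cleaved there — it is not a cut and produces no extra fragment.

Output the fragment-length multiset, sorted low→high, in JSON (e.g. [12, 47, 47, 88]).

[47,211]

Site scan:
  DwuIX (AGCAACTG, off=4): no sites
  CdoIII TGCA/1: at [46] ⇒ [47]

All cut coordinates (distinct, sorted): [47]

Fragment lengths:
  [0,47): 47 bp
  [47,258): 211 bp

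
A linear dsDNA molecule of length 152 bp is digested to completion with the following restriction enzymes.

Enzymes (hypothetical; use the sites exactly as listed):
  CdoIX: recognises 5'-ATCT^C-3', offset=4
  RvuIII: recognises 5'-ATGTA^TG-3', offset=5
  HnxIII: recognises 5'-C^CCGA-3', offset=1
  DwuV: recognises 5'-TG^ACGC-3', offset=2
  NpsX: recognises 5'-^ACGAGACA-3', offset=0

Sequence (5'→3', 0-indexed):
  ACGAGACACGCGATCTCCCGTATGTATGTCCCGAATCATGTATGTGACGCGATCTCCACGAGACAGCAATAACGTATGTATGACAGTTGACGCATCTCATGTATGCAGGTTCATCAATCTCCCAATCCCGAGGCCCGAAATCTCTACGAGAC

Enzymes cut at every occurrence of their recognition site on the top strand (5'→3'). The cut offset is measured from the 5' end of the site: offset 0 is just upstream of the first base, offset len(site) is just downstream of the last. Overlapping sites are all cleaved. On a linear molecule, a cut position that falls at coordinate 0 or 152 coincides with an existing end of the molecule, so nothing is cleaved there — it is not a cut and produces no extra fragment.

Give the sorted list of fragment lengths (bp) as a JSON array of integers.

Site scan:
  CdoIX (ATCTC, off=4): starts [12, 51, 93, 116, 139] → cuts [16, 55, 97, 120, 143]
  RvuIII (ATGTATG, off=5): starts [21, 37, 75, 98] → cuts [26, 42, 80, 103]
  HnxIII (CCCGA, off=1): starts [29, 126, 133] → cuts [30, 127, 134]
  DwuV (TGACGC, off=2): starts [44, 87] → cuts [46, 89]
  NpsX (ACGAGACA, off=0): starts [0, 57] → cuts [57] (position 0 is a terminus of the linear molecule — no cut)

Pooled cuts: [16, 26, 30, 42, 46, 55, 57, 80, 89, 97, 103, 120, 127, 134, 143]

Fragment lengths:
  [0,16): 16 bp
  [16,26): 10 bp
  [26,30): 4 bp
  [30,42): 12 bp
  [42,46): 4 bp
  [46,55): 9 bp
  [55,57): 2 bp
  [57,80): 23 bp
  [80,89): 9 bp
  [89,97): 8 bp
  [97,103): 6 bp
  [103,120): 17 bp
  [120,127): 7 bp
  [127,134): 7 bp
  [134,143): 9 bp
  [143,152): 9 bp

[2,4,4,6,7,7,8,9,9,9,9,10,12,16,17,23]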